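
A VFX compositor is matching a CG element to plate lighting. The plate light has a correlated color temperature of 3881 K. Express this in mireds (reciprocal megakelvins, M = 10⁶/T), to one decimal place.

M = 10⁶ / 3881 = 257.666 → 257.7 mireds.

257.7 mireds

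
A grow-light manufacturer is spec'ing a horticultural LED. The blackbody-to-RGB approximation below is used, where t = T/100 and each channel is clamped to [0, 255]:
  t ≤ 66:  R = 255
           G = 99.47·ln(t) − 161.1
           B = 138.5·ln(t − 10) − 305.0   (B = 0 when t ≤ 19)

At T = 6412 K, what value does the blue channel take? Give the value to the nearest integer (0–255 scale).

248

t = 6412/100 = 64.12; the t ≤ 66 branch applies.
B = 138.5·ln(64.12 − 10) − 305.0 = 138.5·ln 54.12 − 305.0 = 138.5·3.9912 − 305.0 = 247.782.
Rounded: 248.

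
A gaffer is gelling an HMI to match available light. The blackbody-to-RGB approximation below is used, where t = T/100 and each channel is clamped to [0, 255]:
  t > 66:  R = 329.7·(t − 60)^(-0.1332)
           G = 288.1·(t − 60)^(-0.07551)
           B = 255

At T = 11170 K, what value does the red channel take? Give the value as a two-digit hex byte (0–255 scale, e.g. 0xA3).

0xC3

t = 11170/100 = 111.7; the t > 66 branch applies.
R = 329.7·(111.7 − 60)^(-0.1332) = 329.7·51.7^(-0.1332) = 329.7·0.59124 = 194.931.
Rounded: 195; in hex, 0xC3.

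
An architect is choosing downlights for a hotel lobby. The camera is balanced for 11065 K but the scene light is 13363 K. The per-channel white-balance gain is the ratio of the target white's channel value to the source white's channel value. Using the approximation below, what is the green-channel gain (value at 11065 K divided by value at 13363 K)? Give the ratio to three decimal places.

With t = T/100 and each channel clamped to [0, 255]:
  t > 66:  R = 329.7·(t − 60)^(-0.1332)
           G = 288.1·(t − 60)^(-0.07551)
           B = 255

1.029

At 13363 K (t = 133.63):
  G = 288.1·(133.63 − 60)^(-0.07551) = 288.1·73.63^(-0.07551) = 288.1·0.72280 = 208.239.
At 11065 K (t = 110.65):
  G = 288.1·(110.65 − 60)^(-0.07551) = 288.1·50.65^(-0.07551) = 288.1·0.74351 = 214.205.
Gain = 214.205 / 208.239 = 1.0287 → 1.029.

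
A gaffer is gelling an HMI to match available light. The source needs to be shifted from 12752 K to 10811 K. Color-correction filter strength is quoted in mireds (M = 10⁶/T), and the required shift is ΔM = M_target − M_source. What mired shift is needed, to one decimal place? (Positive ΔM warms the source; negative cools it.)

+14.1 mireds

M_source = 10⁶/12752 = 78.419; M_target = 10⁶/10811 = 92.498.
ΔM = 92.498 − 78.419 = 14.079 → +14.1 mireds, a warming shift.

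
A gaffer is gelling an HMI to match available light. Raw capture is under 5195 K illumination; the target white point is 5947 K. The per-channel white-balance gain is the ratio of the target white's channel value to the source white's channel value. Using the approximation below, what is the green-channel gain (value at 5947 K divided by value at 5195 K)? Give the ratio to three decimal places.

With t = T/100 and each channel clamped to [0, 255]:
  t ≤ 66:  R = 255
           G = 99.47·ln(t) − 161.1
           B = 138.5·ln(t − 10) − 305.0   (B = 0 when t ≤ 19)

At 5195 K (t = 51.95):
  G = 99.47·ln 51.95 − 161.1 = 99.47·3.9503 − 161.1 = 231.835.
At 5947 K (t = 59.47):
  G = 99.47·ln 59.47 − 161.1 = 99.47·4.0855 − 161.1 = 245.282.
Gain = 245.282 / 231.835 = 1.0580 → 1.058.

1.058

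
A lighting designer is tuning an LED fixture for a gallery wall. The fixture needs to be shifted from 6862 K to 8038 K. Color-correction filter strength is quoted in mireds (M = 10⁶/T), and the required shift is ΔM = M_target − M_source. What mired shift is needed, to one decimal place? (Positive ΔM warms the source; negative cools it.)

-21.3 mireds

M_source = 10⁶/6862 = 145.730; M_target = 10⁶/8038 = 124.409.
ΔM = 124.409 − 145.730 = -21.321 → -21.3 mireds, a cooling shift.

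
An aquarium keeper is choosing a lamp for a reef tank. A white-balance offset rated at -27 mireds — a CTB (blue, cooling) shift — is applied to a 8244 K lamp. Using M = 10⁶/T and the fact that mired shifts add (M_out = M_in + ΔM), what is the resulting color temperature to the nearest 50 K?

M_in = 10⁶/8244 = 121.30 mireds.
M_out = 121.30 + (-27) = 94.30 mireds.
T_out = 10⁶/94.30 = 10604.4 K → 10600 K.

10600 K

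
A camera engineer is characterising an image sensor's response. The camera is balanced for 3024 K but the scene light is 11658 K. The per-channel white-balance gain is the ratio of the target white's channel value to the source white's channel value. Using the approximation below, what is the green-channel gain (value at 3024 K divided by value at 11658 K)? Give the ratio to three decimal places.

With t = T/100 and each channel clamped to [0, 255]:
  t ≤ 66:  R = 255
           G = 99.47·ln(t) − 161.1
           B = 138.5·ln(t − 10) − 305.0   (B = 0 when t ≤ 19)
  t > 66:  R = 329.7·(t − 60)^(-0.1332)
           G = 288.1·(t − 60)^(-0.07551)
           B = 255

0.838

At 11658 K (t = 116.58):
  G = 288.1·(116.58 − 60)^(-0.07551) = 288.1·56.58^(-0.07551) = 288.1·0.73732 = 212.422.
At 3024 K (t = 30.24):
  G = 99.47·ln 30.24 − 161.1 = 99.47·3.4092 − 161.1 = 178.010.
Gain = 178.010 / 212.422 = 0.8380 → 0.838.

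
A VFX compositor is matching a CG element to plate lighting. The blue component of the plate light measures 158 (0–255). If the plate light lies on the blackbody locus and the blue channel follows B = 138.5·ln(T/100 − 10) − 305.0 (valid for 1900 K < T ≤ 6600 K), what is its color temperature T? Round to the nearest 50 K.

3850 K

ln(t − 10) = (158 + 305.0) / 138.5 = 3.3430.
t − 10 = e^3.3430 = 28.303, so t = 38.303.
T = 100·t = 3830 K → 3850 K to the nearest 50 K.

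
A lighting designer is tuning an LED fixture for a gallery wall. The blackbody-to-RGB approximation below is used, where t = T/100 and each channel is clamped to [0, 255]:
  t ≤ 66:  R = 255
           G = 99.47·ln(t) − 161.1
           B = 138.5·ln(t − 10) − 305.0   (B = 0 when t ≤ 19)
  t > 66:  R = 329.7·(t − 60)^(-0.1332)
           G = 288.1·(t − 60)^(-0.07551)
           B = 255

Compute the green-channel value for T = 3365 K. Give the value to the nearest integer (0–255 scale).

189

t = 3365/100 = 33.65; the t ≤ 66 branch applies.
G = 99.47·ln 33.65 − 161.1 = 99.47·3.5160 − 161.1 = 188.638.
Rounded: 189.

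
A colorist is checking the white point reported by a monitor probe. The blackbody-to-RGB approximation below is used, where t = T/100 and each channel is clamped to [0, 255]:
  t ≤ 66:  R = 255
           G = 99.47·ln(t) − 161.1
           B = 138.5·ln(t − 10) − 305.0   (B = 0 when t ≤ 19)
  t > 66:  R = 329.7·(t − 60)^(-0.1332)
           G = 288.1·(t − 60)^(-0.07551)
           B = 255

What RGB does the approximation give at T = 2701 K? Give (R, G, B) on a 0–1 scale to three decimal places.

(1.000, 0.654, 0.343)

t = 2701/100 = 27.01; the t ≤ 66 branch applies.
R = 255 by definition for t ≤ 66.
G = 99.47·ln 27.01 − 161.1 = 99.47·3.2962 − 161.1 = 166.774.
B = 138.5·ln(27.01 − 10) − 305.0 = 138.5·ln 17.01 − 305.0 = 138.5·2.8338 − 305.0 = 87.481.
Dividing each by 255: (1.0000, 0.6540, 0.3431) → (1.000, 0.654, 0.343).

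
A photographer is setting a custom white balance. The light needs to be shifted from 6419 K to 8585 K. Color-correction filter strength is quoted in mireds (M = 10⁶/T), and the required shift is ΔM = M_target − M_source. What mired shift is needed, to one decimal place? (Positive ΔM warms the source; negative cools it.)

-39.3 mireds

M_source = 10⁶/6419 = 155.788; M_target = 10⁶/8585 = 116.482.
ΔM = 116.482 − 155.788 = -39.305 → -39.3 mireds, a cooling shift.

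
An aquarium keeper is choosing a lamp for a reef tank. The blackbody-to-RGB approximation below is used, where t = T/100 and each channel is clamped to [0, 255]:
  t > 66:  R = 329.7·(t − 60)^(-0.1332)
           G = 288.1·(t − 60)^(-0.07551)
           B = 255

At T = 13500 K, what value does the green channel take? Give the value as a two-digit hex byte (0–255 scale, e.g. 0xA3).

t = 13500/100 = 135; the t > 66 branch applies.
G = 288.1·(135 − 60)^(-0.07551) = 288.1·75^(-0.07551) = 288.1·0.72180 = 207.949.
Rounded: 208; in hex, 0xD0.

0xD0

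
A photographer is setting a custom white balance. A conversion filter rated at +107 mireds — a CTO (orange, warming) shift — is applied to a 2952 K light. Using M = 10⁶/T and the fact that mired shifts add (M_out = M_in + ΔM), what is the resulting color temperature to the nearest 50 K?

M_in = 10⁶/2952 = 338.75 mireds.
M_out = 338.75 + (+107) = 445.75 mireds.
T_out = 10⁶/445.75 = 2243.4 K → 2250 K.

2250 K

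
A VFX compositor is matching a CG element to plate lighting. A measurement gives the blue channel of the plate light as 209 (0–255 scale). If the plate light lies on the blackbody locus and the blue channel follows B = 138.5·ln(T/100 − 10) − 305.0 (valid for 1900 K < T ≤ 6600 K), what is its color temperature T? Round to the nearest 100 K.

5100 K

ln(t − 10) = (209 + 305.0) / 138.5 = 3.7112.
t − 10 = e^3.7112 = 40.903, so t = 50.903.
T = 100·t = 5090 K → 5100 K to the nearest 100 K.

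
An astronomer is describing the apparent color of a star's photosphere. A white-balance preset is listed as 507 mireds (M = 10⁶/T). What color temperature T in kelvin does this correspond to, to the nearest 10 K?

1970 K

T = 10⁶ / 507 = 1972.39 K → 1970 K.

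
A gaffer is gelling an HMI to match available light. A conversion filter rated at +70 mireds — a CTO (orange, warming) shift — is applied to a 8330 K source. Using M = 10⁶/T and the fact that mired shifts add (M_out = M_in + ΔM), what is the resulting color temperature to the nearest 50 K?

5250 K

M_in = 10⁶/8330 = 120.05 mireds.
M_out = 120.05 + (+70) = 190.05 mireds.
T_out = 10⁶/190.05 = 5261.8 K → 5250 K.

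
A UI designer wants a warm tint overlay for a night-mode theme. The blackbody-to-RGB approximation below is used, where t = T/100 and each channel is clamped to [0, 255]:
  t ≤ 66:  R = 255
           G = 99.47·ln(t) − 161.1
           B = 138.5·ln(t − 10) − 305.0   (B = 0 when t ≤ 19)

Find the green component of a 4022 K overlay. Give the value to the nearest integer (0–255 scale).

206

t = 4022/100 = 40.22; the t ≤ 66 branch applies.
G = 99.47·ln 40.22 − 161.1 = 99.47·3.6944 − 161.1 = 206.378.
Rounded: 206.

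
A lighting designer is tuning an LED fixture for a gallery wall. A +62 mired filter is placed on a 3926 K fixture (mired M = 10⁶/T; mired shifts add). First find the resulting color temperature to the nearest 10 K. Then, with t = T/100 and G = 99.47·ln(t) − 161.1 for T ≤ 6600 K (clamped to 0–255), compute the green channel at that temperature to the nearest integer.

M_in = 10⁶/3926 = 254.71; M_out = 254.71 + (+62) = 316.71.
T_out = 10⁶/316.71 = 3157.4 K → 3160 K; t = 31.6.
G = 99.47·ln 31.6 − 161.1 = 99.47·3.4532 − 161.1 = 182.386.
Rounded: 182.

182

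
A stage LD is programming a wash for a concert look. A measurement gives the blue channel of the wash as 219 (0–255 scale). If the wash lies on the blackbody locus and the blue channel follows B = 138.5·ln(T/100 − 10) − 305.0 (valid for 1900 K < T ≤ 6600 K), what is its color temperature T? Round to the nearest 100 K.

ln(t − 10) = (219 + 305.0) / 138.5 = 3.7834.
t − 10 = e^3.7834 = 43.965, so t = 53.965.
T = 100·t = 5396 K → 5400 K to the nearest 100 K.

5400 K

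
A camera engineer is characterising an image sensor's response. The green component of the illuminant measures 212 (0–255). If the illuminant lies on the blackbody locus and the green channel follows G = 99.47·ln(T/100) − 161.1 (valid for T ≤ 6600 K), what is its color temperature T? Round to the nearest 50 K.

4250 K

ln t = (212 + 161.1) / 99.47 = 3.7509.
t = e^3.7509 = 42.559.
T = 100·t = 4256 K → 4250 K to the nearest 50 K.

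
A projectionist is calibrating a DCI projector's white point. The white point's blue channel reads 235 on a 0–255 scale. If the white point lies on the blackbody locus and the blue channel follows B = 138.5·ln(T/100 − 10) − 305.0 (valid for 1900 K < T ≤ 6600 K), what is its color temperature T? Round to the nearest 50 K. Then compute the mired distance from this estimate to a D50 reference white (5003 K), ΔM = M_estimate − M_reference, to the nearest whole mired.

ln(t − 10) = (235 + 305.0) / 138.5 = 3.8989.
t − 10 = e^3.8989 = 49.349, so t = 59.349.
T = 100·t = 5935 K → 5950 K to the nearest 50 K.
M_estimate = 10⁶/5950 = 168.07; M_reference = 10⁶/5003 = 199.88.
ΔM = 168.07 − 199.88 = -31.81 → -32 mireds.

-32 mireds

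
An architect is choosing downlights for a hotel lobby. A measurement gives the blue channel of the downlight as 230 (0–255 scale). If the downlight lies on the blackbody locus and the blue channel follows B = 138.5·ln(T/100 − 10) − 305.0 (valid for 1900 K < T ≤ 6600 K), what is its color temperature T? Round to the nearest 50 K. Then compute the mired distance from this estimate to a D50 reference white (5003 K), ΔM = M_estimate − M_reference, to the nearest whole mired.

-26 mireds

ln(t − 10) = (230 + 305.0) / 138.5 = 3.8628.
t − 10 = e^3.8628 = 47.599, so t = 57.599.
T = 100·t = 5760 K → 5750 K to the nearest 50 K.
M_estimate = 10⁶/5750 = 173.91; M_reference = 10⁶/5003 = 199.88.
ΔM = 173.91 − 199.88 = -25.97 → -26 mireds.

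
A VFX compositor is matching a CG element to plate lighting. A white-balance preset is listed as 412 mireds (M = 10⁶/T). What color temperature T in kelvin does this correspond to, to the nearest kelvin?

T = 10⁶ / 412 = 2427.18 K → 2427 K.

2427 K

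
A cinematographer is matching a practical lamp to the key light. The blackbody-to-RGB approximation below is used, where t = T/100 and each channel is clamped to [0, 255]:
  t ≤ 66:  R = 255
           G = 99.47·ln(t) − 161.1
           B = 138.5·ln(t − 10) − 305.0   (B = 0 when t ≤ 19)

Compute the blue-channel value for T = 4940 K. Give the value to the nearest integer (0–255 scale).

204

t = 4940/100 = 49.4; the t ≤ 66 branch applies.
B = 138.5·ln(49.4 − 10) − 305.0 = 138.5·ln 39.4 − 305.0 = 138.5·3.6738 − 305.0 = 203.817.
Rounded: 204.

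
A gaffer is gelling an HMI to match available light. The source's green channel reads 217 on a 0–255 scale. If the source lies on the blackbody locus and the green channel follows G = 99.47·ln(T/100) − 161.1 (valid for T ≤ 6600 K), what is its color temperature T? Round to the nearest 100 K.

ln t = (217 + 161.1) / 99.47 = 3.8011.
t = e^3.8011 = 44.752.
T = 100·t = 4475 K → 4500 K to the nearest 100 K.

4500 K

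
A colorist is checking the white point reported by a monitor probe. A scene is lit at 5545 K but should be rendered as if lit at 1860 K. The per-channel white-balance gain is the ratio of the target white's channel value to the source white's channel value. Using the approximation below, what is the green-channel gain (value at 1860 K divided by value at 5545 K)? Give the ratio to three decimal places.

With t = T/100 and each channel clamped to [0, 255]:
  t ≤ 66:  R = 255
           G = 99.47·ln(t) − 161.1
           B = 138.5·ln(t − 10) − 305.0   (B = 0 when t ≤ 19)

At 5545 K (t = 55.45):
  G = 99.47·ln 55.45 − 161.1 = 99.47·4.0155 − 161.1 = 238.320.
At 1860 K (t = 18.6):
  G = 99.47·ln 18.6 − 161.1 = 99.47·2.9232 − 161.1 = 129.667.
Gain = 129.667 / 238.320 = 0.5441 → 0.544.

0.544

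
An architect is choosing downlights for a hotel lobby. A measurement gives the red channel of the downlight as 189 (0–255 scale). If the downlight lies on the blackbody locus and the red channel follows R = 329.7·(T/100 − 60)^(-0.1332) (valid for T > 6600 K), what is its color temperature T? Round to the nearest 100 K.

12500 K

(t − 60)^(-0.1332) = 189/329.7 = 0.57325.
t − 60 = 0.57325^(1/-0.1332) = 0.57325^(-7.508) = 65.199, so t = 125.199.
T = 100·t = 12520 K → 12500 K to the nearest 100 K.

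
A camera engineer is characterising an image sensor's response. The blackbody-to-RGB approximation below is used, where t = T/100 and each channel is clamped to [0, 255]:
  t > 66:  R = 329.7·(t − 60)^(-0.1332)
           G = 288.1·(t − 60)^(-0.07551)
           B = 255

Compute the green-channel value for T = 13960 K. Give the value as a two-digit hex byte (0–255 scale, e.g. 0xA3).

0xCF

t = 13960/100 = 139.6; the t > 66 branch applies.
G = 288.1·(139.6 − 60)^(-0.07551) = 288.1·79.6^(-0.07551) = 288.1·0.71856 = 207.017.
Rounded: 207; in hex, 0xCF.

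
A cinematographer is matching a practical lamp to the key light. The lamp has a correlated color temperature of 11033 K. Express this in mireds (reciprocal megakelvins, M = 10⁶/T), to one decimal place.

M = 10⁶ / 11033 = 90.637 → 90.6 mireds.

90.6 mireds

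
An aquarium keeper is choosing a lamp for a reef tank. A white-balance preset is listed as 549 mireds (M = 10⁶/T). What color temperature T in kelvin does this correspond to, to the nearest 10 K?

1820 K

T = 10⁶ / 549 = 1821.49 K → 1820 K.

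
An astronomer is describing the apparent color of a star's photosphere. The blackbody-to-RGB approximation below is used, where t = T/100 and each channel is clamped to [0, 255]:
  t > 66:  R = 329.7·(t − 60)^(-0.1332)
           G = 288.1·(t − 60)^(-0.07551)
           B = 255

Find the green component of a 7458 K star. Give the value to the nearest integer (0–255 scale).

235

t = 7458/100 = 74.58; the t > 66 branch applies.
G = 288.1·(74.58 − 60)^(-0.07551) = 288.1·14.58^(-0.07551) = 288.1·0.81682 = 235.325.
Rounded: 235.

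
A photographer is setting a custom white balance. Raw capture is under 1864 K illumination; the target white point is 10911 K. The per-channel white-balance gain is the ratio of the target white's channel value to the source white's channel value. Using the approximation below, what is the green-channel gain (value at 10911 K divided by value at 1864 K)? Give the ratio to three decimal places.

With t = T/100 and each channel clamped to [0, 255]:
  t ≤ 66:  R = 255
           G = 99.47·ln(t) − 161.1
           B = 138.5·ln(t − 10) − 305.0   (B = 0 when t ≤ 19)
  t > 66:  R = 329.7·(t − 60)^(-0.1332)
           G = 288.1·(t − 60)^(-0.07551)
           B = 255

At 1864 K (t = 18.64):
  G = 99.47·ln 18.64 − 161.1 = 99.47·2.9253 − 161.1 = 129.881.
At 10911 K (t = 109.11):
  G = 288.1·(109.11 − 60)^(-0.07551) = 288.1·49.11^(-0.07551) = 288.1·0.74525 = 214.705.
Gain = 214.705 / 129.881 = 1.6531 → 1.653.

1.653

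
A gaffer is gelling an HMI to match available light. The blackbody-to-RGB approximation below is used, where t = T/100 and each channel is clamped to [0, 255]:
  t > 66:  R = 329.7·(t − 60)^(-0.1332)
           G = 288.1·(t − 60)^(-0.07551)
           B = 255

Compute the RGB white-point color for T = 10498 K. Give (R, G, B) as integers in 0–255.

t = 10498/100 = 104.98; the t > 66 branch applies.
R = 329.7·(104.98 − 60)^(-0.1332) = 329.7·44.98^(-0.1332) = 329.7·0.60231 = 198.581.
G = 288.1·(104.98 − 60)^(-0.07551) = 288.1·44.98^(-0.07551) = 288.1·0.75021 = 216.134.
B = 255 by definition for t > 66.
Rounded: (199, 216, 255).

(199, 216, 255)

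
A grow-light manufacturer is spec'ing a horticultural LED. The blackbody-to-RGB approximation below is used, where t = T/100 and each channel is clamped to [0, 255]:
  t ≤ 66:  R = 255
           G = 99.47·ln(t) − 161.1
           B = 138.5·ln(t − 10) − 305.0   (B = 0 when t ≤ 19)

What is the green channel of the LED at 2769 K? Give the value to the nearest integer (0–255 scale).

t = 2769/100 = 27.69; the t ≤ 66 branch applies.
G = 99.47·ln 27.69 − 161.1 = 99.47·3.3211 − 161.1 = 169.247.
Rounded: 169.

169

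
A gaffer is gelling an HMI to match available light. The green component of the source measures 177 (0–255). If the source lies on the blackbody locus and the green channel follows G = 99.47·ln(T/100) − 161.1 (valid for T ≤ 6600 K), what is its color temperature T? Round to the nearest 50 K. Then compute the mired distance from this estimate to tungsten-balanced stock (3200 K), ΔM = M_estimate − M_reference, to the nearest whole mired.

ln t = (177 + 161.1) / 99.47 = 3.3990.
t = e^3.3990 = 29.935.
T = 100·t = 2993 K → 3000 K to the nearest 50 K.
M_estimate = 10⁶/3000 = 333.33; M_reference = 10⁶/3200 = 312.50.
ΔM = 333.33 − 312.50 = 20.83 → +21 mireds.

+21 mireds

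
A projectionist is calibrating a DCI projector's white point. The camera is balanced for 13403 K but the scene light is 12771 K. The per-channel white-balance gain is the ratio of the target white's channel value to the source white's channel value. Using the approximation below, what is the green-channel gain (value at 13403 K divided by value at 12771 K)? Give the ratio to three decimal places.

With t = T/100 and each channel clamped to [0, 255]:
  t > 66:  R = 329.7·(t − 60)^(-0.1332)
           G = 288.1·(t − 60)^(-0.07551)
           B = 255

0.993

At 12771 K (t = 127.71):
  G = 288.1·(127.71 − 60)^(-0.07551) = 288.1·67.71^(-0.07551) = 288.1·0.72739 = 209.561.
At 13403 K (t = 134.03):
  G = 288.1·(134.03 − 60)^(-0.07551) = 288.1·74.03^(-0.07551) = 288.1·0.72251 = 208.154.
Gain = 208.154 / 209.561 = 0.9933 → 0.993.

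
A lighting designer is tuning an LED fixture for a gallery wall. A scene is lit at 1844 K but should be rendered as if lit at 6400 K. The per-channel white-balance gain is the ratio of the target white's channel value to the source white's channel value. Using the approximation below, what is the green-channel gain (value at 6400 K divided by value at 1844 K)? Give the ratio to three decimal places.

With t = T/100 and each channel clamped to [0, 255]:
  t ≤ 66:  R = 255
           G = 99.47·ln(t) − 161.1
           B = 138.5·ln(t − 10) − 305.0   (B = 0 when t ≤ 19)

1.961

At 1844 K (t = 18.44):
  G = 99.47·ln 18.44 − 161.1 = 99.47·2.9145 − 161.1 = 128.808.
At 6400 K (t = 64):
  G = 99.47·ln 64 − 161.1 = 99.47·4.1589 − 161.1 = 252.584.
Gain = 252.584 / 128.808 = 1.9609 → 1.961.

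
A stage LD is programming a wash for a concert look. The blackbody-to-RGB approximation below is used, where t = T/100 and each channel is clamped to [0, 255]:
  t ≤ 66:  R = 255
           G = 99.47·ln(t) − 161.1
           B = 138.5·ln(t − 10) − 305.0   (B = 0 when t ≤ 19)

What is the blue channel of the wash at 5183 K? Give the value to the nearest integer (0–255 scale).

t = 5183/100 = 51.83; the t ≤ 66 branch applies.
B = 138.5·ln(51.83 − 10) − 305.0 = 138.5·ln 41.83 − 305.0 = 138.5·3.7336 − 305.0 = 212.106.
Rounded: 212.

212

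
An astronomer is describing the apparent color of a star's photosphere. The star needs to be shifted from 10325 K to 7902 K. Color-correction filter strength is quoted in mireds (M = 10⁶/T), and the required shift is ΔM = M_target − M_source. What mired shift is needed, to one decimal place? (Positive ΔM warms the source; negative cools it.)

M_source = 10⁶/10325 = 96.852; M_target = 10⁶/7902 = 126.550.
ΔM = 126.550 − 96.852 = 29.698 → +29.7 mireds, a warming shift.

+29.7 mireds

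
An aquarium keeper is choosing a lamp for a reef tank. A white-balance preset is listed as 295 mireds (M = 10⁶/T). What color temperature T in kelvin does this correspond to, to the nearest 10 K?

T = 10⁶ / 295 = 3389.83 K → 3390 K.

3390 K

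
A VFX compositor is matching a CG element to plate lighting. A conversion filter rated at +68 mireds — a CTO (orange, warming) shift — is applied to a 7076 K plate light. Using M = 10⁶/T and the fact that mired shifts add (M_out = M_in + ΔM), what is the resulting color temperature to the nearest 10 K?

4780 K

M_in = 10⁶/7076 = 141.32 mireds.
M_out = 141.32 + (+68) = 209.32 mireds.
T_out = 10⁶/209.32 = 4777.3 K → 4780 K.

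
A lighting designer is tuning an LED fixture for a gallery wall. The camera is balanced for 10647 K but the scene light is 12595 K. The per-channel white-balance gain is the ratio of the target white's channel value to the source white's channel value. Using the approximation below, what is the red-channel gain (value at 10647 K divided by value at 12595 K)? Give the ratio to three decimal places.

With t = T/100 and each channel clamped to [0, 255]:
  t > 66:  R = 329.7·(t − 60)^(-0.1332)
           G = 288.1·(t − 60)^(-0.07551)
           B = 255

1.048

At 12595 K (t = 125.95):
  R = 329.7·(125.95 − 60)^(-0.1332) = 329.7·65.95^(-0.1332) = 329.7·0.57237 = 188.712.
At 10647 K (t = 106.47):
  R = 329.7·(106.47 − 60)^(-0.1332) = 329.7·46.47^(-0.1332) = 329.7·0.59970 = 197.720.
Gain = 197.720 / 188.712 = 1.0477 → 1.048.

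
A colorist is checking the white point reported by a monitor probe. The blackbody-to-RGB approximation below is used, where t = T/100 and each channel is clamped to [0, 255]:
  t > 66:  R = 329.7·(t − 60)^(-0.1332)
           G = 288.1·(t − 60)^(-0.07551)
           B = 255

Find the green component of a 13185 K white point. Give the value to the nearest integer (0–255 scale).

t = 13185/100 = 131.85; the t > 66 branch applies.
G = 288.1·(131.85 − 60)^(-0.07551) = 288.1·71.85^(-0.07551) = 288.1·0.72414 = 208.624.
Rounded: 209.

209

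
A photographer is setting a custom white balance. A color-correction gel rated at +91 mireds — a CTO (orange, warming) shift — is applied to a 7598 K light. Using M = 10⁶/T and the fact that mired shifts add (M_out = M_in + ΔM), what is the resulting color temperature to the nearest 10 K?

4490 K

M_in = 10⁶/7598 = 131.61 mireds.
M_out = 131.61 + (+91) = 222.61 mireds.
T_out = 10⁶/222.61 = 4492.1 K → 4490 K.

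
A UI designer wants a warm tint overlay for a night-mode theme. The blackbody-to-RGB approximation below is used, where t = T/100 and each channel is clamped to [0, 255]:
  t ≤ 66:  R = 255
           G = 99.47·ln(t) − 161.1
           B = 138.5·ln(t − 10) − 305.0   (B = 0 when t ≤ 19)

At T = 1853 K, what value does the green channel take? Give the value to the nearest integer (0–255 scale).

129

t = 1853/100 = 18.53; the t ≤ 66 branch applies.
G = 99.47·ln 18.53 − 161.1 = 99.47·2.9194 − 161.1 = 129.292.
Rounded: 129.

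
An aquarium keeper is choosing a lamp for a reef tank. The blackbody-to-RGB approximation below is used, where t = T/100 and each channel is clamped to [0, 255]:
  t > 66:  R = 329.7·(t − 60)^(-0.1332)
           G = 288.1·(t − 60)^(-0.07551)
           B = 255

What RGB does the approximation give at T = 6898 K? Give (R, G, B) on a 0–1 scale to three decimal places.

(0.965, 0.957, 1.000)

t = 6898/100 = 68.98; the t > 66 branch applies.
R = 329.7·(68.98 − 60)^(-0.1332) = 329.7·8.98^(-0.1332) = 329.7·0.74649 = 246.118.
G = 288.1·(68.98 − 60)^(-0.07551) = 288.1·8.98^(-0.07551) = 288.1·0.84726 = 244.096.
B = 255 by definition for t > 66.
Dividing each by 255: (0.9652, 0.9572, 1.0000) → (0.965, 0.957, 1.000).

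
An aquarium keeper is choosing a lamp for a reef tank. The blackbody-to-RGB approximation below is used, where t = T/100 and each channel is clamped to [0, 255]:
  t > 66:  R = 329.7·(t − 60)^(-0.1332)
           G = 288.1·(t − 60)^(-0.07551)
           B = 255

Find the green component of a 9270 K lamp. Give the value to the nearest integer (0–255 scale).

t = 9270/100 = 92.7; the t > 66 branch applies.
G = 288.1·(92.7 − 60)^(-0.07551) = 288.1·32.7^(-0.07551) = 288.1·0.76849 = 221.401.
Rounded: 221.

221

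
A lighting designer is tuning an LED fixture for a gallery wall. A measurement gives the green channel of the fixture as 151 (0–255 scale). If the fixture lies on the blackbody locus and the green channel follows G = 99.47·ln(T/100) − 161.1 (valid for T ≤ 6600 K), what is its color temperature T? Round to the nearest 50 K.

2300 K

ln t = (151 + 161.1) / 99.47 = 3.1376.
t = e^3.1376 = 23.049.
T = 100·t = 2305 K → 2300 K to the nearest 50 K.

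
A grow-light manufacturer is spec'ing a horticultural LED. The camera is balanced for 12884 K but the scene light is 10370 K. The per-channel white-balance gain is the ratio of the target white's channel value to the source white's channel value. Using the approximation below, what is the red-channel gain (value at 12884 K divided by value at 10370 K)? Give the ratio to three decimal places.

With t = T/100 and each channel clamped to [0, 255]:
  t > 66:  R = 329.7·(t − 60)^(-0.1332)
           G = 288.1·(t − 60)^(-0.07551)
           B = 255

At 10370 K (t = 103.7):
  R = 329.7·(103.7 − 60)^(-0.1332) = 329.7·43.7^(-0.1332) = 329.7·0.60463 = 199.346.
At 12884 K (t = 128.84):
  R = 329.7·(128.84 − 60)^(-0.1332) = 329.7·68.84^(-0.1332) = 329.7·0.56911 = 187.637.
Gain = 187.637 / 199.346 = 0.9413 → 0.941.

0.941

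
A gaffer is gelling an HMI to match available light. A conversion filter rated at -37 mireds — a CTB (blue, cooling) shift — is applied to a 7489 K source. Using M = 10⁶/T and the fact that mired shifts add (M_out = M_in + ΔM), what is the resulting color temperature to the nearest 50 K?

10350 K

M_in = 10⁶/7489 = 133.53 mireds.
M_out = 133.53 + (-37) = 96.53 mireds.
T_out = 10⁶/96.53 = 10359.6 K → 10350 K.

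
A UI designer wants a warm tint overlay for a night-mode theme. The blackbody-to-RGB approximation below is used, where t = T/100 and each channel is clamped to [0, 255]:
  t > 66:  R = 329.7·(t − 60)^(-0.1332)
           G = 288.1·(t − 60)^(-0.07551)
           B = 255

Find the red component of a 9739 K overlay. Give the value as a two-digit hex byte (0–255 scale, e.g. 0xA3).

t = 9739/100 = 97.39; the t > 66 branch applies.
R = 329.7·(97.39 − 60)^(-0.1332) = 329.7·37.39^(-0.1332) = 329.7·0.61732 = 203.530.
Rounded: 204; in hex, 0xCC.

0xCC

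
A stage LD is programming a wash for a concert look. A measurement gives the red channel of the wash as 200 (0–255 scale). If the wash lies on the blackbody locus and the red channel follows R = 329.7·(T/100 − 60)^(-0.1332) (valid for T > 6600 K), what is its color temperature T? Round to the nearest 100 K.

10300 K

(t − 60)^(-0.1332) = 200/329.7 = 0.60661.
t − 60 = 0.60661^(1/-0.1332) = 0.60661^(-7.508) = 42.638, so t = 102.638.
T = 100·t = 10264 K → 10300 K to the nearest 100 K.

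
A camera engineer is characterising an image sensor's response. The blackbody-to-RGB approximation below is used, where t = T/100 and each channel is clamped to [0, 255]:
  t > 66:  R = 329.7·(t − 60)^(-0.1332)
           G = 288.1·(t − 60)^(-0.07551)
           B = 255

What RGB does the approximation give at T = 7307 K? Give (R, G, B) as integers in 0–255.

t = 7307/100 = 73.07; the t > 66 branch applies.
R = 329.7·(73.07 − 60)^(-0.1332) = 329.7·13.07^(-0.1332) = 329.7·0.71009 = 234.116.
G = 288.1·(73.07 − 60)^(-0.07551) = 288.1·13.07^(-0.07551) = 288.1·0.82359 = 237.276.
B = 255 by definition for t > 66.
Rounded: (234, 237, 255).

(234, 237, 255)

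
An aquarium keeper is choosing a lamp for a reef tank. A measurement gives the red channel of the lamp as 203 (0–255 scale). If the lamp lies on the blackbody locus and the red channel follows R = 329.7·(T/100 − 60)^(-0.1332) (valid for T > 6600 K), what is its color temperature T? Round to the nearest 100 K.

9800 K

(t − 60)^(-0.1332) = 203/329.7 = 0.61571.
t − 60 = 0.61571^(1/-0.1332) = 0.61571^(-7.508) = 38.129, so t = 98.129.
T = 100·t = 9813 K → 9800 K to the nearest 100 K.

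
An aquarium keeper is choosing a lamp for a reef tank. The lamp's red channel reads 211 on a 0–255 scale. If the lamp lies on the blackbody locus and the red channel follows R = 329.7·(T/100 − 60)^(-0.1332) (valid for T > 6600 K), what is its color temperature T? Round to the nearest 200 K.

8800 K

(t − 60)^(-0.1332) = 211/329.7 = 0.63998.
t − 60 = 0.63998^(1/-0.1332) = 0.63998^(-7.508) = 28.525, so t = 88.525.
T = 100·t = 8853 K → 8800 K to the nearest 200 K.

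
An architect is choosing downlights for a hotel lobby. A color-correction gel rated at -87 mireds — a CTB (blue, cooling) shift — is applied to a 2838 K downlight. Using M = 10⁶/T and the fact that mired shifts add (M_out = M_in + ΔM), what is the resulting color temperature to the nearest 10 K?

3770 K

M_in = 10⁶/2838 = 352.36 mireds.
M_out = 352.36 + (-87) = 265.36 mireds.
T_out = 10⁶/265.36 = 3768.5 K → 3770 K.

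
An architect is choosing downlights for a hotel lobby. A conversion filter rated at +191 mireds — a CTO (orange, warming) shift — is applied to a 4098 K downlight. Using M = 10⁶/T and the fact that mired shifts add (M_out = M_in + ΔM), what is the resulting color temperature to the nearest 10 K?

M_in = 10⁶/4098 = 244.02 mireds.
M_out = 244.02 + (+191) = 435.02 mireds.
T_out = 10⁶/435.02 = 2298.7 K → 2300 K.

2300 K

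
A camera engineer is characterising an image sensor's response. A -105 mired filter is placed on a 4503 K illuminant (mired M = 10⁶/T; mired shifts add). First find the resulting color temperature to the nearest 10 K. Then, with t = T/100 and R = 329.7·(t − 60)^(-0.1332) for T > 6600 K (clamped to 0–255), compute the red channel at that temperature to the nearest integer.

M_in = 10⁶/4503 = 222.07; M_out = 222.07 + (-105) = 117.07.
T_out = 10⁶/117.07 = 8541.6 K → 8540 K; t = 85.4.
R = 329.7·(85.4 − 60)^(-0.1332) = 329.7·25.4^(-0.1332) = 329.7·0.64994 = 214.287.
Rounded: 214.

214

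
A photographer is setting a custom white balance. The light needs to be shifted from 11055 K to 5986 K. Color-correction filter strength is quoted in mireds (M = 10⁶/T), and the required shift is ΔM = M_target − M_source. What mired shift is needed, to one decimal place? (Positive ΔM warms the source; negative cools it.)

M_source = 10⁶/11055 = 90.457; M_target = 10⁶/5986 = 167.056.
ΔM = 167.056 − 90.457 = 76.600 → +76.6 mireds, a warming shift.

+76.6 mireds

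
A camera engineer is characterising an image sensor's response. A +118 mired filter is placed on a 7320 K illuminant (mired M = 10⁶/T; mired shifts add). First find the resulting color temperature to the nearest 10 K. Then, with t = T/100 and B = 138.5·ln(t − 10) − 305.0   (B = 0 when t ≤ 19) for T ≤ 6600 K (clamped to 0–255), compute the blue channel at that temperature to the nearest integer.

163

M_in = 10⁶/7320 = 136.61; M_out = 136.61 + (+118) = 254.61.
T_out = 10⁶/254.61 = 3927.5 K → 3930 K; t = 39.3.
B = 138.5·ln(39.3 − 10) − 305.0 = 138.5·ln 29.3 − 305.0 = 138.5·3.3776 − 305.0 = 162.796.
Rounded: 163.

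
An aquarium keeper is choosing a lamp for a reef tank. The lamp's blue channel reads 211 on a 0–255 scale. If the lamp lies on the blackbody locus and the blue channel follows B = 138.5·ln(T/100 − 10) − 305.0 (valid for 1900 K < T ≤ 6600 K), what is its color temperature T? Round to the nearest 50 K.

ln(t − 10) = (211 + 305.0) / 138.5 = 3.7256.
t − 10 = e^3.7256 = 41.497, so t = 51.497.
T = 100·t = 5150 K → 5150 K to the nearest 50 K.

5150 K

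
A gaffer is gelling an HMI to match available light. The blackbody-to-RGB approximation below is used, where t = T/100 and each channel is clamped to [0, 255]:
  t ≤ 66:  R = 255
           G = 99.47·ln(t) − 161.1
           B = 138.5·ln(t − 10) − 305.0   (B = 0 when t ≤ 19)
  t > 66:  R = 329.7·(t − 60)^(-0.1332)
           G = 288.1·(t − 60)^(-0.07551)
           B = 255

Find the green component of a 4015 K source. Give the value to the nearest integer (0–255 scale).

t = 4015/100 = 40.15; the t ≤ 66 branch applies.
G = 99.47·ln 40.15 − 161.1 = 99.47·3.6926 − 161.1 = 206.205.
Rounded: 206.

206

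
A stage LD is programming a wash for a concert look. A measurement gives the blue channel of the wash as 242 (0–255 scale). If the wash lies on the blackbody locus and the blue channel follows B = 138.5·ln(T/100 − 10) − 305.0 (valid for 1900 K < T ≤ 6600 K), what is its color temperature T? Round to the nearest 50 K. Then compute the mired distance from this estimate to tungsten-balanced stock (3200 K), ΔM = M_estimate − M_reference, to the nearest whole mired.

ln(t − 10) = (242 + 305.0) / 138.5 = 3.9495.
t − 10 = e^3.9495 = 51.907, so t = 61.907.
T = 100·t = 6191 K → 6200 K to the nearest 50 K.
M_estimate = 10⁶/6200 = 161.29; M_reference = 10⁶/3200 = 312.50.
ΔM = 161.29 − 312.50 = -151.21 → -151 mireds.

-151 mireds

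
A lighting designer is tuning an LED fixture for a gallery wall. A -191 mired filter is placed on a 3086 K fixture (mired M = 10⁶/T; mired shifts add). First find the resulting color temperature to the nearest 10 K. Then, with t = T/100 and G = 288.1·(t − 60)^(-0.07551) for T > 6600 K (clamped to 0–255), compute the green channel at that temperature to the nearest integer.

235

M_in = 10⁶/3086 = 324.04; M_out = 324.04 + (-191) = 133.04.
T_out = 10⁶/133.04 = 7516.3 K → 7520 K; t = 75.2.
G = 288.1·(75.2 − 60)^(-0.07551) = 288.1·15.2^(-0.07551) = 288.1·0.81425 = 234.586.
Rounded: 235.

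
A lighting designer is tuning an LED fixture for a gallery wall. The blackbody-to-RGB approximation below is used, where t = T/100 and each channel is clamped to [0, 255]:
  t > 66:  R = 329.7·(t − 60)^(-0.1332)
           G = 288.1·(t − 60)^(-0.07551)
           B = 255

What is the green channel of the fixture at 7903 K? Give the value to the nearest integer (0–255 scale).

231

t = 7903/100 = 79.03; the t > 66 branch applies.
G = 288.1·(79.03 − 60)^(-0.07551) = 288.1·19.03^(-0.07551) = 288.1·0.80055 = 230.639.
Rounded: 231.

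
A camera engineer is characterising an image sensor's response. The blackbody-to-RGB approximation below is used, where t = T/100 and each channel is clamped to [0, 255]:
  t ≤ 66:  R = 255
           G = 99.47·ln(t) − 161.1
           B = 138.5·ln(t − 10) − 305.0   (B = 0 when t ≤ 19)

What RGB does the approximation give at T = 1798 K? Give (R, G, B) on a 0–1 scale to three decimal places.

t = 1798/100 = 17.98; the t ≤ 66 branch applies.
R = 255 by definition for t ≤ 66.
G = 99.47·ln 17.98 − 161.1 = 99.47·2.8893 − 161.1 = 126.295.
t = 17.98 ≤ 19, so B = 0.
Dividing each by 255: (1.0000, 0.4953, 0.0000) → (1.000, 0.495, 0.000).

(1.000, 0.495, 0.000)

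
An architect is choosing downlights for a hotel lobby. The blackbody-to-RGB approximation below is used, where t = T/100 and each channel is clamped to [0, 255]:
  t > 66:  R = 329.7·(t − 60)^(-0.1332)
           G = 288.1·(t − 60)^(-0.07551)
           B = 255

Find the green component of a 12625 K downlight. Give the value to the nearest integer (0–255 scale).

t = 12625/100 = 126.25; the t > 66 branch applies.
G = 288.1·(126.25 − 60)^(-0.07551) = 288.1·66.25^(-0.07551) = 288.1·0.72859 = 209.906.
Rounded: 210.

210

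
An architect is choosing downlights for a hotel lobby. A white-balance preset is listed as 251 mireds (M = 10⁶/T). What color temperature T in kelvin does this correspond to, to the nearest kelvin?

3984 K

T = 10⁶ / 251 = 3984.06 K → 3984 K.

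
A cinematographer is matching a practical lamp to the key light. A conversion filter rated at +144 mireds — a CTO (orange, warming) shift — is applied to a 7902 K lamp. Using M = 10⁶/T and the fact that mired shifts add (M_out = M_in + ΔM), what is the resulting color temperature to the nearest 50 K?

M_in = 10⁶/7902 = 126.55 mireds.
M_out = 126.55 + (+144) = 270.55 mireds.
T_out = 10⁶/270.55 = 3696.2 K → 3700 K.

3700 K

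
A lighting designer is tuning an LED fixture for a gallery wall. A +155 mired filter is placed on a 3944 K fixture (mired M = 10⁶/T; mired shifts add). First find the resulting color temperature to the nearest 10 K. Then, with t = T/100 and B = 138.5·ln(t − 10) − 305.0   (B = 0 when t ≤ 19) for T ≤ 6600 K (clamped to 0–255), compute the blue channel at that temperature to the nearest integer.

65

M_in = 10⁶/3944 = 253.55; M_out = 253.55 + (+155) = 408.55.
T_out = 10⁶/408.55 = 2447.7 K → 2450 K; t = 24.5.
B = 138.5·ln(24.5 − 10) − 305.0 = 138.5·ln 14.5 − 305.0 = 138.5·2.6741 − 305.0 = 65.370.
Rounded: 65.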